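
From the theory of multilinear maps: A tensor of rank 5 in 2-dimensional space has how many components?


The number of components of a rank-r tensor in d dimensions is d^r.
Here d = 2 and r = 5.
2^5 = 32

32


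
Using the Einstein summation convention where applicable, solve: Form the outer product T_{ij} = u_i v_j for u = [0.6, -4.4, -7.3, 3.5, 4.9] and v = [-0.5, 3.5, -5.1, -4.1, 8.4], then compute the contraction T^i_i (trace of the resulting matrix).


The outer product gives T_{ij} = u_i v_j.
The trace (contraction) is Tr(T) = sum_i T_{ii} = sum_i u_i v_i.
Diagonal entries:
T_{11} = u_1 * v_1 = 0.6 * -0.5 = -0.3
T_{22} = u_2 * v_2 = -4.4 * 3.5 = -15.4
T_{33} = u_3 * v_3 = -7.3 * -5.1 = 37.23
T_{44} = u_4 * v_4 = 3.5 * -4.1 = -14.35
T_{55} = u_5 * v_5 = 4.9 * 8.4 = 41.16
Tr(T) = -0.3 + -15.4 + 37.23 + -14.35 + 41.16 = 48.34

48.34


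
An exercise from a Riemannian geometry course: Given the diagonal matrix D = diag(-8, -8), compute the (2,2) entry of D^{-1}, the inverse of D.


For a diagonal matrix, the inverse has entries (D^{-1})_{ii} = 1/d_{ii}.
The diagonal entries are: d_{11} = -8, d_{22} = -8
We need (D^{-1})_{22} = 1/d_{22} = 1/-8 = -1/8

-1/8


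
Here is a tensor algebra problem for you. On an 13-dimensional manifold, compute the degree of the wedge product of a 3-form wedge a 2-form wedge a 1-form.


The degree of a wedge product is the sum of the degrees of the individual forms.
Degrees: 3, 2, 1
Total degree = 3 + 2 + 1 = 6

6


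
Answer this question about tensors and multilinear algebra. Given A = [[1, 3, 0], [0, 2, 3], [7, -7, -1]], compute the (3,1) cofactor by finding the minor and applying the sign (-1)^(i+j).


To find cofactor C_{31}, delete row 3 and column 1.
The resulting 2x2 submatrix is: [[3, 0], [2, 3]]
Minor M_{31} = 3*3 - 0*2
  = 9 - 0 = 9
Sign = (-1)^(3+1) = (-1)^4 = 1
Cofactor C_{31} = 1 * 9 = 9

9


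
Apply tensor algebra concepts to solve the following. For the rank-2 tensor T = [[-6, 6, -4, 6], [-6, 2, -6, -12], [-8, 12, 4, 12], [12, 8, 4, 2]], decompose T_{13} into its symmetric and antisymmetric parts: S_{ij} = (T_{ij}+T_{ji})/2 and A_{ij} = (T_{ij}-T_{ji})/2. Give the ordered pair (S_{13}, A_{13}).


T_{13} = -4
T_{31} = -8
S_{13} = (-4 + -8)/2 = -12/2 = -6
A_{13} = (-4 - -8)/2 = 4/2 = 2
Check: S + A = -6 + 2 = -4 = T_{13}.

(-6, 2)


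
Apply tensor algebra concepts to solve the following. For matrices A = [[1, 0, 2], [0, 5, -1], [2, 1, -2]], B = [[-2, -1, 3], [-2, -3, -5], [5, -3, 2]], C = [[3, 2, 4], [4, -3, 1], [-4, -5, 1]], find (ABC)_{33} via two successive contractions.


(ABC)_{33} = sum_m (AB)_{3m} C_{m3}. First compute row 3 of AB.
(AB)_{31} = 2*-2 + 1*-2 + -2*5 = -16
(AB)_{32} = 2*-1 + 1*-3 + -2*-3 = 1
(AB)_{33} = 2*3 + 1*-5 + -2*2 = -3
Now contract with column 3 of C:
(AB)_{31} * C_{13} = -16 * 4 = -64
(AB)_{32} * C_{23} = 1 * 1 = 1
(AB)_{33} * C_{33} = -3 * 1 = -3
(ABC)_{33} = -64 + 1 + -3 = -66

-66


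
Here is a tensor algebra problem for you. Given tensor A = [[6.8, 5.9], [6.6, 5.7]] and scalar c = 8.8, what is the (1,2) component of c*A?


Scalar multiplication: (cA)_{ij} = c * A_{ij}.
c = 8.8
A_{12} = 5.9
(cA)_{12} = 8.8 * 5.9 = 51.92

51.92


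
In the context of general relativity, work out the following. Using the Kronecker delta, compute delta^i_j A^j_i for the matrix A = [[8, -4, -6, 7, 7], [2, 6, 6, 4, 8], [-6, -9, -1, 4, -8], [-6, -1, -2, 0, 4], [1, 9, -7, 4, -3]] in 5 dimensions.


The contraction (trace) of a rank-2 tensor is the sum of its diagonal elements.
Diagonal entries: A[1,1] = 8, A[2,2] = 6, A[3,3] = -1, A[4,4] = 0, A[5,5] = -3
Tr(A) = 8 + 6 + -1 + 0 + -3 = 10

10


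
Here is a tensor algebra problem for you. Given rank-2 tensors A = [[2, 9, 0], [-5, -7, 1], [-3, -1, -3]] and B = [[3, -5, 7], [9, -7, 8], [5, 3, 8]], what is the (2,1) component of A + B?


Tensor addition is component-wise: (A + B)_{ij} = A_{ij} + B_{ij}.
A_{21} = -5
B_{21} = 9
(A + B)_{21} = -5 + 9 = 4

4


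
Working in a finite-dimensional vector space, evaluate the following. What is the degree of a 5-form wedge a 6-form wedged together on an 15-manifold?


The degree of a wedge product is the sum of the degrees of the individual forms.
Degrees: 5, 6
Total degree = 5 + 6 = 11

11


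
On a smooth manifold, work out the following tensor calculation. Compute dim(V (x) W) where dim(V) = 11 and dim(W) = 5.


The dimension of a tensor product is the product of dimensions.
dim(V) = 11, dim(W) = 5
dim(V (x) W) = 11 * 5 = 55

55


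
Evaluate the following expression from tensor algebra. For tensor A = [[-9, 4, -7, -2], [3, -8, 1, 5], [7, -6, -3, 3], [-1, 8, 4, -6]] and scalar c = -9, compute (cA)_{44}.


Scalar multiplication: (cA)_{ij} = c * A_{ij}.
c = -9
A_{44} = -6
(cA)_{44} = -9 * -6 = 54

54


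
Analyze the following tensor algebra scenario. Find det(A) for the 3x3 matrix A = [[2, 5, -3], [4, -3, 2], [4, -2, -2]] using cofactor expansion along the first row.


Expanding along the first row, det(A) = a11*M_11 - a12*M_12 + a13*M_13, where M_1j is the (1,j) minor.
Minor M_11 = -3*-2 - 2*-2 = 10
Minor M_12 = 4*-2 - 2*4 = -16
Minor M_13 = 4*-2 - -3*4 = 4
det = 2*(10) - 5*(-16) + -3*(4)
    = 20 - -80 + -12
    = 88

88


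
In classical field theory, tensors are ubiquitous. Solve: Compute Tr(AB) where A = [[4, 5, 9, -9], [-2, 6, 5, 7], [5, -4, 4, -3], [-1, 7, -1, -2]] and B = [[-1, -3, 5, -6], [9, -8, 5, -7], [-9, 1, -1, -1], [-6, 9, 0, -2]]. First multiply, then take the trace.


Tr(AB) = sum_i (AB)_{ii} where (AB)_{ii} = sum_k A_{ik} B_{ki}.
(AB)_{11} = 4*-1 + 5*9 + 9*-9 + -9*-6 = 14
(AB)_{22} = -2*-3 + 6*-8 + 5*1 + 7*9 = 26
(AB)_{33} = 5*5 + -4*5 + 4*-1 + -3*0 = 1
(AB)_{44} = -1*-6 + 7*-7 + -1*-1 + -2*-2 = -38
Tr(AB) = 14 + 26 + 1 + -38 = 3

3


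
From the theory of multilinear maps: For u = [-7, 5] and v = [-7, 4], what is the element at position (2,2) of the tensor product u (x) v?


The outer product entry T_{ij} = u_i * v_j.
We need i=2, j=2.
u_2 = 5, v_2 = 4
T_{2,2} = 5 * 4 = 20

20


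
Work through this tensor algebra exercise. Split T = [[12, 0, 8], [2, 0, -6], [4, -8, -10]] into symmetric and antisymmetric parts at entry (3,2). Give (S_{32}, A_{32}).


T_{32} = -8
T_{23} = -6
S_{32} = (-8 + -6)/2 = -14/2 = -7
A_{32} = (-8 - -6)/2 = -2/2 = -1
Check: S + A = -7 + -1 = -8 = T_{32}.

(-7, -1)


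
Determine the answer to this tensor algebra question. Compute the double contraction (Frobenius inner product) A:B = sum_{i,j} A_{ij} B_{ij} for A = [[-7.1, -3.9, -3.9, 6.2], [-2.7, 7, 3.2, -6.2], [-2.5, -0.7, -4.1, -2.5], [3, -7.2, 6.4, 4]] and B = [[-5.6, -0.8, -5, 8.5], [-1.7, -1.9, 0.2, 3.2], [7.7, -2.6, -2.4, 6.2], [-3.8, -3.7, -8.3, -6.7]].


A:B = sum over all i,j of A_{ij} * B_{ij}.
Row 1: -7.1*-5.6=39.76, -3.9*-0.8=3.12, -3.9*-5=19.5, 6.2*8.5=52.7 => row sum = 115.08
Row 2: -2.7*-1.7=4.59, 7*-1.9=-13.3, 3.2*0.2=0.64, -6.2*3.2=-19.84 => row sum = -27.91
Row 3: -2.5*7.7=-19.25, -0.7*-2.6=1.82, -4.1*-2.4=9.84, -2.5*6.2=-15.5 => row sum = -23.09
Row 4: 3*-3.8=-11.4, -7.2*-3.7=26.64, 6.4*-8.3=-53.12, 4*-6.7=-26.8 => row sum = -64.68
Total = 115.08 + -27.91 + -23.09 + -64.68 = -0.6

-0.6


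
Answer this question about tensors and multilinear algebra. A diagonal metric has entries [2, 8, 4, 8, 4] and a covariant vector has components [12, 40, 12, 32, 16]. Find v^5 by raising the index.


To raise an index with a diagonal metric: v^i = v_i / g_{ii}.
For index 5: v_5 = 16, g_{55} = 4
v^5 = 16 / 4 = 4

4


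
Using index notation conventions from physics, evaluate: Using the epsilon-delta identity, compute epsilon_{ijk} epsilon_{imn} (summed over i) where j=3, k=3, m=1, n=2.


Using the identity: epsilon_{ijk} epsilon_{imn} = delta_{jm} delta_{kn} - delta_{jn} delta_{km}.
delta_{31} = 0
delta_{32} = 0
delta_{32} = 0
delta_{31} = 0
Result = 0 * 0 - 0 * 0 = 0 - 0 = 0

0


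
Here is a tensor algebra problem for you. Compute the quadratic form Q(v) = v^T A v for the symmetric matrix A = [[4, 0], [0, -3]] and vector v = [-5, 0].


First compute Av:
(Av)_1 = 4*-5 + 0*0 = -20
(Av)_2 = 0*-5 + -3*0 = 0
Av = [-20, 0]
Then v^T (Av) = -5*-20 + 0*0
= 100 + 0 = 100

100


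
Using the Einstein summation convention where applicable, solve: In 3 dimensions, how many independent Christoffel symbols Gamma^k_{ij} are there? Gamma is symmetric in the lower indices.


Christoffel symbols Gamma^k_{ij} are symmetric in i,j, so there are d * d(d+1)/2 independent symbols.
d = 3
d(d+1)/2 = 3 * 4 / 2 = 6
Total = 3 * 6 = 18

18


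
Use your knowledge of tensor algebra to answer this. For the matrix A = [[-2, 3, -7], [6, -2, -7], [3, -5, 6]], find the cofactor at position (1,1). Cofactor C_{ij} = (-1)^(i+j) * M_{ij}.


To find cofactor C_{11}, delete row 1 and column 1.
The resulting 2x2 submatrix is: [[-2, -7], [-5, 6]]
Minor M_{11} = -2*6 - -7*-5
  = -12 - 35 = -47
Sign = (-1)^(1+1) = (-1)^2 = 1
Cofactor C_{11} = 1 * -47 = -47

-47


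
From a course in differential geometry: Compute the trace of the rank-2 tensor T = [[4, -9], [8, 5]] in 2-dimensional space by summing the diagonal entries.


The contraction (trace) of a rank-2 tensor is the sum of its diagonal elements.
Diagonal entries: A[1,1] = 4, A[2,2] = 5
Tr(A) = 4 + 5 = 9

9


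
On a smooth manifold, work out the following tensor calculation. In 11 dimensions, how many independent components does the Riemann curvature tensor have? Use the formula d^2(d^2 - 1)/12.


The Riemann tensor in d dimensions has d^2(d^2 - 1)/12 independent components.
d = 11, so d^2 = 121
d^2 - 1 = 120
d^2(d^2 - 1) = 121 * 120 = 14520
Divide by 12: 14520 / 12 = 1210

1210


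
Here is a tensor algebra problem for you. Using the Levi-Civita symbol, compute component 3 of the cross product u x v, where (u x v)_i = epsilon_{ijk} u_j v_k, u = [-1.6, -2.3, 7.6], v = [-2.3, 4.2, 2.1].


(u x v)_3 = sum_{j,k} epsilon_{3jk} u_j v_k. Only permutations of (1,2,3) contribute; the two non-zero terms are:
eps_{312} u_1 v_2 = 1 * -1.6 * 4.2 = -6.72
eps_{321} u_2 v_1 = -1 * -2.3 * -2.3 = -5.29
(u x v)_3 = -12.01

-12.01


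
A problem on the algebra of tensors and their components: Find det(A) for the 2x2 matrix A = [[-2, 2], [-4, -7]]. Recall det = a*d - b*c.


For a 2x2 matrix [[a, b], [c, d]], det = a*d - b*c.
a = -2, b = 2, c = -4, d = -7
a*d = -2 * -7 = 14
b*c = 2 * -4 = -8
det = 14 - -8 = 22

22


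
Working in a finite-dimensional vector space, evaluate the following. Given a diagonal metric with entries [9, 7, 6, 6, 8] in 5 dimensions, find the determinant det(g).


For a diagonal metric, the determinant is the product of diagonal entries.
Diagonal entries: 9, 7, 6, 6, 8
det(g) = 9 * 7 * 6 * 6 * 8 = 18144

18144


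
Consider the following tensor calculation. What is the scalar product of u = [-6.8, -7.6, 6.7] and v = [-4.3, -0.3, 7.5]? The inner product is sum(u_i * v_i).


The inner product u . v = sum of u_i * v_i.
Term-by-term: -6.8 * -4.3, -7.6 * -0.3, 6.7 * 7.5
Products: 29.24, 2.28, 50.25
Sum = 29.24 + 2.28 + 50.25 = 81.77

81.77


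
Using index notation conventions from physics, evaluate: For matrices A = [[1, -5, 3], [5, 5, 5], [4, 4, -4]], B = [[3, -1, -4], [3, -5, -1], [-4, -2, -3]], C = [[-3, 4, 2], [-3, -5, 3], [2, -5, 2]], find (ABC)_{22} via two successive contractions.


(ABC)_{22} = sum_m (AB)_{2m} C_{m2}. First compute row 2 of AB.
(AB)_{21} = 5*3 + 5*3 + 5*-4 = 10
(AB)_{22} = 5*-1 + 5*-5 + 5*-2 = -40
(AB)_{23} = 5*-4 + 5*-1 + 5*-3 = -40
Now contract with column 2 of C:
(AB)_{21} * C_{12} = 10 * 4 = 40
(AB)_{22} * C_{22} = -40 * -5 = 200
(AB)_{23} * C_{32} = -40 * -5 = 200
(ABC)_{22} = 40 + 200 + 200 = 440

440


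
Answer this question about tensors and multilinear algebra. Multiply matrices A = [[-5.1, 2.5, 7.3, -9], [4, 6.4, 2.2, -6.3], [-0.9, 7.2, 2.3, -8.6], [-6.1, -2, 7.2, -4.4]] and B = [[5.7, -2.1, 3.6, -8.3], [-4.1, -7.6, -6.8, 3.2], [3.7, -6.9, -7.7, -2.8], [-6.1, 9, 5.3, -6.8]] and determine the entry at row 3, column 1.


(AB)_{ij} = sum_k A_{ik} B_{kj}.
For i=3, j=1:
A_{31} * B_{11} = -0.9 * 5.7 = -5.13
A_{32} * B_{21} = 7.2 * -4.1 = -29.52
A_{33} * B_{31} = 2.3 * 3.7 = 8.51
A_{34} * B_{41} = -8.6 * -6.1 = 52.46
Sum = -5.13 + -29.52 + 8.51 + 52.46 = 26.32

26.32


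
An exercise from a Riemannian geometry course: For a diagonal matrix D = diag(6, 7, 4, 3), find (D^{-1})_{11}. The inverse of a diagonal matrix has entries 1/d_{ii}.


For a diagonal matrix, the inverse has entries (D^{-1})_{ii} = 1/d_{ii}.
The diagonal entries are: d_{11} = 6, d_{22} = 7, d_{33} = 4, d_{44} = 3
We need (D^{-1})_{11} = 1/d_{11} = 1/6 = 1/6

1/6


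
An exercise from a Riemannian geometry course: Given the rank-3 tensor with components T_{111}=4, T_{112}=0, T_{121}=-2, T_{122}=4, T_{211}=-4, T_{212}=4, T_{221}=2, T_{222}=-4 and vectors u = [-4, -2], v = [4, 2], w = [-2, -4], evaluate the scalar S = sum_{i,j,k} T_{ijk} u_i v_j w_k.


S = sum over i,j,k of T_{ijk} u_i v_j w_k. Expanding all 8 terms:
T_{111}*u_1*v_1*w_1 = 4*-4*4*-2 = 128  (running total: 128)
T_{112}*u_1*v_1*w_2 = 0*-4*4*-4 = 0  (running total: 128)
T_{121}*u_1*v_2*w_1 = -2*-4*2*-2 = -32  (running total: 96)
T_{122}*u_1*v_2*w_2 = 4*-4*2*-4 = 128  (running total: 224)
T_{211}*u_2*v_1*w_1 = -4*-2*4*-2 = -64  (running total: 160)
T_{212}*u_2*v_1*w_2 = 4*-2*4*-4 = 128  (running total: 288)
T_{221}*u_2*v_2*w_1 = 2*-2*2*-2 = 16  (running total: 304)
T_{222}*u_2*v_2*w_2 = -4*-2*2*-4 = -64  (running total: 240)
S = 240

240


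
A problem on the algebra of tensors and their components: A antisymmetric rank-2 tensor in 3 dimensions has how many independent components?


A antisymmetric rank-2 tensor in d dimensions has d(d-1)/2 independent components.
d = 3
d(d-1)/2 = 3 * 2 / 2 = 6 / 2 = 3

3


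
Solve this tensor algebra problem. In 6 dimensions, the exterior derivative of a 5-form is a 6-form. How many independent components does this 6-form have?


The exterior derivative of a p-form is a (p+1)-form.
Its number of independent components is C(n, p+1).
n = 6, p+1 = 6
C(6, 6) = 1

1


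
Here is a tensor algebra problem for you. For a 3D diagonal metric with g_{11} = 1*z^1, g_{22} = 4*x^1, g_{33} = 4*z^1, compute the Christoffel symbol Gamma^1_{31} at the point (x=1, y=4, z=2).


For a diagonal metric, Gamma^k_{ij} = (1/2) g^{kk} (dg_{ik}/dx_j + dg_{jk}/dx_i - dg_{ij}/dx_k).
The metric is diagonal, so g_{ab} = 0 for a != b.
At the given point: g_{11} = 2, g_{22} = 4, g_{33} = 8
g^{11} = 1/2
dg_{31}/dx_1 = 0 (off-diagonal)
dg_{11}/dx_3 = dg_{11}/dx_3 = 1
dg_{31}/dx_1 = 0 (off-diagonal)
Numerator = 0 + 1 - 0 = 1
Gamma^1_{31} = 1 / (2 * 2) = 1/4

1/4


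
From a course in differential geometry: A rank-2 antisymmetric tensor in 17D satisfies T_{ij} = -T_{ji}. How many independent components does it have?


An antisymmetric rank-2 tensor satisfies A_{ij} = -A_{ji}, so diagonal entries are zero.
The independent components are the upper-triangular entries: C(n, 2) = n(n-1)/2.
n = 17
C(17, 2) = 17 * 16 / 2 = 272 / 2 = 136

136


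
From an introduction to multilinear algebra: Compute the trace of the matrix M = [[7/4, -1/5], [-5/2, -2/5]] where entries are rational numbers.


The trace is the sum of diagonal entries.
Diagonal: M[1,1] = 7/4, M[2,2] = -2/5
Tr(M) = 7/4 + -2/5
Computing step by step:
After adding M[1,1]: 7/4
After adding M[2,2]: 27/20
Tr(M) = 27/20

27/20


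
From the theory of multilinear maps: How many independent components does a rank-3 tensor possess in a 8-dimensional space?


The number of components of a rank-r tensor in d dimensions is d^r.
Here d = 8 and r = 3.
8^3 = 512

512


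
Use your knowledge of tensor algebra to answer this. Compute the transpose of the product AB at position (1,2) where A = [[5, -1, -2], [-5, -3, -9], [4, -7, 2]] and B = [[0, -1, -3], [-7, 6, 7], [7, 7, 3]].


(AB)^T_{ij} = (AB)_{ji} = sum_k A_{jk} B_{ki}.
For i=1, j=2 we need (AB)_{21}:
A_{21} * B_{11} = -5 * 0 = 0
A_{22} * B_{21} = -3 * -7 = 21
A_{23} * B_{31} = -9 * 7 = -63
Sum = 0 + 21 + -63 = -42

-42


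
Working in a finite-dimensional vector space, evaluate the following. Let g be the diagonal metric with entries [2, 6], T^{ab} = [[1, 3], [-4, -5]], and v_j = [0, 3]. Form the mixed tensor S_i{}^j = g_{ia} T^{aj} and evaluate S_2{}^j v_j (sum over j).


Step 1: lower the first index. For a diagonal metric, g_{ia} T^{aj} = g_{ii} T^{ij} (no sum on i).
g_{22} = 6
S_2{}^1 = 6 * T^{21} = 6 * -4 = -24
S_2{}^2 = 6 * T^{22} = 6 * -5 = -30
Step 2: contract S_2{}^j with v_j.
S_2{}^1 * v_1 = -24 * 0 = 0
S_2{}^2 * v_2 = -30 * 3 = -90
Result = 0 + -90 = -90

-90


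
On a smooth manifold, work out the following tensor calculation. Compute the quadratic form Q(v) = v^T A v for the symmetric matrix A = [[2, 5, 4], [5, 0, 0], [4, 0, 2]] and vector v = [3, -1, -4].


First compute Av:
(Av)_1 = 2*3 + 5*-1 + 4*-4 = -15
(Av)_2 = 5*3 + 0*-1 + 0*-4 = 15
(Av)_3 = 4*3 + 0*-1 + 2*-4 = 4
Av = [-15, 15, 4]
Then v^T (Av) = 3*-15 + -1*15 + -4*4
= -45 + -15 + -16 = -76

-76


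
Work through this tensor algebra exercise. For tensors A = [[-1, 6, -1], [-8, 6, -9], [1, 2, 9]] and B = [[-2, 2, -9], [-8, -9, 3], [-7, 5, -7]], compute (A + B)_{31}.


Tensor addition is component-wise: (A + B)_{ij} = A_{ij} + B_{ij}.
A_{31} = 1
B_{31} = -7
(A + B)_{31} = 1 + -7 = -6

-6


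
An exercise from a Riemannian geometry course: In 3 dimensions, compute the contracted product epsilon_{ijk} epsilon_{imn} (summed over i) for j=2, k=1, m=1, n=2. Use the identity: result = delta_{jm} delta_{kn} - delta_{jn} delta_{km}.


Using the identity: epsilon_{ijk} epsilon_{imn} = delta_{jm} delta_{kn} - delta_{jn} delta_{km}.
delta_{21} = 0
delta_{12} = 0
delta_{22} = 1
delta_{11} = 1
Result = 0 * 0 - 1 * 1 = 0 - 1 = -1

-1


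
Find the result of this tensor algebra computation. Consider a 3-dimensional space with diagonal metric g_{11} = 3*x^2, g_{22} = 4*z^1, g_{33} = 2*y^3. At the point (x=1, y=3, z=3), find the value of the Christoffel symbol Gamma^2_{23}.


For a diagonal metric, Gamma^k_{ij} = (1/2) g^{kk} (dg_{ik}/dx_j + dg_{jk}/dx_i - dg_{ij}/dx_k).
The metric is diagonal, so g_{ab} = 0 for a != b.
At the given point: g_{11} = 3, g_{22} = 12, g_{33} = 54
g^{22} = 1/12
dg_{22}/dx_3 = dg_{22}/dx_3 = 4
dg_{32}/dx_2 = 0 (off-diagonal)
dg_{23}/dx_2 = 0 (off-diagonal)
Numerator = 4 + 0 - 0 = 4
Gamma^2_{23} = 4 / (2 * 12) = 1/6

1/6


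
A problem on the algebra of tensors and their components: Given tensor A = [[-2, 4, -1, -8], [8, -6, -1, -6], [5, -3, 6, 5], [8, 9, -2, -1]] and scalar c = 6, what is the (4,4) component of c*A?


Scalar multiplication: (cA)_{ij} = c * A_{ij}.
c = 6
A_{44} = -1
(cA)_{44} = 6 * -1 = -6

-6


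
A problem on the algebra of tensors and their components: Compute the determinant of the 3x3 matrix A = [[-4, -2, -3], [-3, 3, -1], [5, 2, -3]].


Expanding along the first row, det(A) = a11*M_11 - a12*M_12 + a13*M_13, where M_1j is the (1,j) minor.
Minor M_11 = 3*-3 - -1*2 = -7
Minor M_12 = -3*-3 - -1*5 = 14
Minor M_13 = -3*2 - 3*5 = -21
det = -4*(-7) - -2*(14) + -3*(-21)
    = 28 - -28 + 63
    = 119

119


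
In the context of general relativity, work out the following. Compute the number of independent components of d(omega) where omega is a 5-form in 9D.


The exterior derivative of a p-form is a (p+1)-form.
Its number of independent components is C(n, p+1).
n = 9, p+1 = 6
C(9, 6) = 84

84


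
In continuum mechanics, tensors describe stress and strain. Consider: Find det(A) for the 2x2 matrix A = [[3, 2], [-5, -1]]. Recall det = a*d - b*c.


For a 2x2 matrix [[a, b], [c, d]], det = a*d - b*c.
a = 3, b = 2, c = -5, d = -1
a*d = 3 * -1 = -3
b*c = 2 * -5 = -10
det = -3 - -10 = 7

7


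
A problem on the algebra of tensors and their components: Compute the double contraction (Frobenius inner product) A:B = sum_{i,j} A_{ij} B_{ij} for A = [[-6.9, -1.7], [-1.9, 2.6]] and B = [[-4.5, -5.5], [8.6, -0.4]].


A:B = sum over all i,j of A_{ij} * B_{ij}.
Row 1: -6.9*-4.5=31.05, -1.7*-5.5=9.35 => row sum = 40.4
Row 2: -1.9*8.6=-16.34, 2.6*-0.4=-1.04 => row sum = -17.38
Total = 40.4 + -17.38 = 23.02

23.02


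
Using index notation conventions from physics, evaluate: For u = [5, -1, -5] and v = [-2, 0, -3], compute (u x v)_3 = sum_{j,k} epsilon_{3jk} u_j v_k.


(u x v)_3 = sum_{j,k} epsilon_{3jk} u_j v_k. Only permutations of (1,2,3) contribute; the two non-zero terms are:
eps_{312} u_1 v_2 = 1 * 5 * 0 = 0
eps_{321} u_2 v_1 = -1 * -1 * -2 = -2
(u x v)_3 = -2

-2


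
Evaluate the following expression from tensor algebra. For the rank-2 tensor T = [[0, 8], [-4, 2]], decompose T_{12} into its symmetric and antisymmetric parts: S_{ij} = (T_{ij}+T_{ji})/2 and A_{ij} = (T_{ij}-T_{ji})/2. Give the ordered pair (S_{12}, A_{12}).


T_{12} = 8
T_{21} = -4
S_{12} = (8 + -4)/2 = 4/2 = 2
A_{12} = (8 - -4)/2 = 12/2 = 6
Check: S + A = 2 + 6 = 8 = T_{12}.

(2, 6)


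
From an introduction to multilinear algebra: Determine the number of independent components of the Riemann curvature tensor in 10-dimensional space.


The Riemann tensor in d dimensions has d^2(d^2 - 1)/12 independent components.
d = 10, so d^2 = 100
d^2 - 1 = 99
d^2(d^2 - 1) = 100 * 99 = 9900
Divide by 12: 9900 / 12 = 825

825


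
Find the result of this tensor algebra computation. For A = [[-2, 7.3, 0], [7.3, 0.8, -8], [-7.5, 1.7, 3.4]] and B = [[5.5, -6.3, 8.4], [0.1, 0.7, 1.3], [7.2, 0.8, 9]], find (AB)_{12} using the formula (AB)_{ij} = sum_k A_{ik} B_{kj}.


(AB)_{ij} = sum_k A_{ik} B_{kj}.
For i=1, j=2:
A_{11} * B_{12} = -2 * -6.3 = 12.6
A_{12} * B_{22} = 7.3 * 0.7 = 5.11
A_{13} * B_{32} = 0 * 0.8 = 0
Sum = 12.6 + 5.11 + 0 = 17.71

17.71


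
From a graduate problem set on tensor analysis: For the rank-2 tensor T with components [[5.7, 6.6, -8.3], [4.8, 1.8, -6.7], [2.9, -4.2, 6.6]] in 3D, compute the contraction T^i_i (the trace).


The contraction (trace) of a rank-2 tensor is the sum of its diagonal elements.
Diagonal entries: A[1,1] = 5.7, A[2,2] = 1.8, A[3,3] = 6.6
Tr(A) = 5.7 + 1.8 + 6.6 = 14.1

14.1


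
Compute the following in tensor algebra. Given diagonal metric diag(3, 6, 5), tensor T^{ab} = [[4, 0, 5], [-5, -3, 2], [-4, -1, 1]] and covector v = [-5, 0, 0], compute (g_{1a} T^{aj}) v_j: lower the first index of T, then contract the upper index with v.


Step 1: lower the first index. For a diagonal metric, g_{ia} T^{aj} = g_{ii} T^{ij} (no sum on i).
g_{11} = 3
S_1{}^1 = 3 * T^{11} = 3 * 4 = 12
S_1{}^2 = 3 * T^{12} = 3 * 0 = 0
S_1{}^3 = 3 * T^{13} = 3 * 5 = 15
Step 2: contract S_1{}^j with v_j.
S_1{}^1 * v_1 = 12 * -5 = -60
S_1{}^2 * v_2 = 0 * 0 = 0
S_1{}^3 * v_3 = 15 * 0 = 0
Result = -60 + 0 + 0 = -60

-60


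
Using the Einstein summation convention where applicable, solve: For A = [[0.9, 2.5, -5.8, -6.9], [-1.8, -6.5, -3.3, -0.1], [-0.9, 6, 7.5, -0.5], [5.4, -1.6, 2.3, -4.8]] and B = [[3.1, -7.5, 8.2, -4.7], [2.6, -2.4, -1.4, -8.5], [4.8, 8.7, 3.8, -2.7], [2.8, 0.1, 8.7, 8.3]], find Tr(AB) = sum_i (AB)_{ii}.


Tr(AB) = sum_i (AB)_{ii} where (AB)_{ii} = sum_k A_{ik} B_{ki}.
(AB)_{11} = 0.9*3.1 + 2.5*2.6 + -5.8*4.8 + -6.9*2.8 = -37.87
(AB)_{22} = -1.8*-7.5 + -6.5*-2.4 + -3.3*8.7 + -0.1*0.1 = 0.38
(AB)_{33} = -0.9*8.2 + 6*-1.4 + 7.5*3.8 + -0.5*8.7 = 8.37
(AB)_{44} = 5.4*-4.7 + -1.6*-8.5 + 2.3*-2.7 + -4.8*8.3 = -57.83
Tr(AB) = -37.87 + 0.38 + 8.37 + -57.83 = -86.95

-86.95


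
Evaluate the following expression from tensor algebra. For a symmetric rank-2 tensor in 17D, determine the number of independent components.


A symmetric rank-2 tensor in d dimensions has d(d+1)/2 independent components.
d = 17
d(d+1)/2 = 17 * 18 / 2 = 306 / 2 = 153

153


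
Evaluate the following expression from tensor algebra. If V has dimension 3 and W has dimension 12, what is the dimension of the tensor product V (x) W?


The dimension of a tensor product is the product of dimensions.
dim(V) = 3, dim(W) = 12
dim(V (x) W) = 3 * 12 = 36

36


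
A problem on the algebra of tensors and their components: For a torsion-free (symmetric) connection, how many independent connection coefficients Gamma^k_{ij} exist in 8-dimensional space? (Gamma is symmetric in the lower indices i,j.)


Christoffel symbols Gamma^k_{ij} are symmetric in i,j, so there are d * d(d+1)/2 independent symbols.
d = 8
d(d+1)/2 = 8 * 9 / 2 = 36
Total = 8 * 36 = 288

288


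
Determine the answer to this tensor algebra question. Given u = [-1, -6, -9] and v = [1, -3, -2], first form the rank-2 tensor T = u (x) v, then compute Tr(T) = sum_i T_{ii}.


The outer product gives T_{ij} = u_i v_j.
The trace (contraction) is Tr(T) = sum_i T_{ii} = sum_i u_i v_i.
Diagonal entries:
T_{11} = u_1 * v_1 = -1 * 1 = -1
T_{22} = u_2 * v_2 = -6 * -3 = 18
T_{33} = u_3 * v_3 = -9 * -2 = 18
Tr(T) = -1 + 18 + 18 = 35

35


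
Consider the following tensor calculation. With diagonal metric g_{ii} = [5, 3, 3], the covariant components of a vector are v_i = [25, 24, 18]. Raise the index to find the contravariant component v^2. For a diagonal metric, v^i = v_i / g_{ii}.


To raise an index with a diagonal metric: v^i = v_i / g_{ii}.
For index 2: v_2 = 24, g_{22} = 3
v^2 = 24 / 3 = 8

8


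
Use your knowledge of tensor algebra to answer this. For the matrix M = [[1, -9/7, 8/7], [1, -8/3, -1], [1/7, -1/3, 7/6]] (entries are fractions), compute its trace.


The trace is the sum of diagonal entries.
Diagonal: M[1,1] = 1, M[2,2] = -8/3, M[3,3] = 7/6
Tr(M) = 1 + -8/3 + 7/6
Computing step by step:
After adding M[1,1]: 1
After adding M[2,2]: -5/3
After adding M[3,3]: -1/2
Tr(M) = -1/2

-1/2


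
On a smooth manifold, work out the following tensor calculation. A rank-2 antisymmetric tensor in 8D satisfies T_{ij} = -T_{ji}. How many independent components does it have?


An antisymmetric rank-2 tensor satisfies A_{ij} = -A_{ji}, so diagonal entries are zero.
The independent components are the upper-triangular entries: C(n, 2) = n(n-1)/2.
n = 8
C(8, 2) = 8 * 7 / 2 = 56 / 2 = 28

28


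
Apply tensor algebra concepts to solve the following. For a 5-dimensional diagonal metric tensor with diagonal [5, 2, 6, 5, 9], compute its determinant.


For a diagonal metric, the determinant is the product of diagonal entries.
Diagonal entries: 5, 2, 6, 5, 9
det(g) = 5 * 2 * 6 * 5 * 9 = 2700

2700


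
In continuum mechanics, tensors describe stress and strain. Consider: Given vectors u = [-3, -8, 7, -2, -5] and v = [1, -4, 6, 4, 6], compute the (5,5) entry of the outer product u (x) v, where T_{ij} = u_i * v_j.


The outer product entry T_{ij} = u_i * v_j.
We need i=5, j=5.
u_5 = -5, v_5 = 6
T_{5,5} = -5 * 6 = -30

-30


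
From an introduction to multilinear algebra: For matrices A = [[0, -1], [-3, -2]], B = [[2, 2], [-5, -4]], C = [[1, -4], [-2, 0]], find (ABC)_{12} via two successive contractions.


(ABC)_{12} = sum_m (AB)_{1m} C_{m2}. First compute row 1 of AB.
(AB)_{11} = 0*2 + -1*-5 = 5
(AB)_{12} = 0*2 + -1*-4 = 4
Now contract with column 2 of C:
(AB)_{11} * C_{12} = 5 * -4 = -20
(AB)_{12} * C_{22} = 4 * 0 = 0
(ABC)_{12} = -20 + 0 = -20

-20


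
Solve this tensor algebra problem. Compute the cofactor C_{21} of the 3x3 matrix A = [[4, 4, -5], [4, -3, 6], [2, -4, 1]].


To find cofactor C_{21}, delete row 2 and column 1.
The resulting 2x2 submatrix is: [[4, -5], [-4, 1]]
Minor M_{21} = 4*1 - -5*-4
  = 4 - 20 = -16
Sign = (-1)^(2+1) = (-1)^3 = -1
Cofactor C_{21} = -1 * -16 = 16

16


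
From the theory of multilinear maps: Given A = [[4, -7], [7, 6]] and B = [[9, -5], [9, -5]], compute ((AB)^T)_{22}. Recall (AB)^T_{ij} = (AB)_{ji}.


(AB)^T_{ij} = (AB)_{ji} = sum_k A_{jk} B_{ki}.
For i=2, j=2 we need (AB)_{22}:
A_{21} * B_{12} = 7 * -5 = -35
A_{22} * B_{22} = 6 * -5 = -30
Sum = -35 + -30 = -65

-65


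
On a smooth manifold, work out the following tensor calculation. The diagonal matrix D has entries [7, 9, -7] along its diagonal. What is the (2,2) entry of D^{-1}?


For a diagonal matrix, the inverse has entries (D^{-1})_{ii} = 1/d_{ii}.
The diagonal entries are: d_{11} = 7, d_{22} = 9, d_{33} = -7
We need (D^{-1})_{22} = 1/d_{22} = 1/9 = 1/9

1/9


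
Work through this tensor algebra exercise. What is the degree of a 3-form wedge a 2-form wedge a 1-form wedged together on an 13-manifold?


The degree of a wedge product is the sum of the degrees of the individual forms.
Degrees: 3, 2, 1
Total degree = 3 + 2 + 1 = 6

6


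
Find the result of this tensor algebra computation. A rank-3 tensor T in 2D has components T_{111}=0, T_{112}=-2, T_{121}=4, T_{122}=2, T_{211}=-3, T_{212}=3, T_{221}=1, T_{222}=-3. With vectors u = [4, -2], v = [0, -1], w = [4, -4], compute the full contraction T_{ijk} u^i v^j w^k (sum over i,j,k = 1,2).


S = sum over i,j,k of T_{ijk} u_i v_j w_k. Expanding all 8 terms:
T_{111}*u_1*v_1*w_1 = 0*4*0*4 = 0  (running total: 0)
T_{112}*u_1*v_1*w_2 = -2*4*0*-4 = 0  (running total: 0)
T_{121}*u_1*v_2*w_1 = 4*4*-1*4 = -64  (running total: -64)
T_{122}*u_1*v_2*w_2 = 2*4*-1*-4 = 32  (running total: -32)
T_{211}*u_2*v_1*w_1 = -3*-2*0*4 = 0  (running total: -32)
T_{212}*u_2*v_1*w_2 = 3*-2*0*-4 = 0  (running total: -32)
T_{221}*u_2*v_2*w_1 = 1*-2*-1*4 = 8  (running total: -24)
T_{222}*u_2*v_2*w_2 = -3*-2*-1*-4 = 24  (running total: 0)
S = 0

0


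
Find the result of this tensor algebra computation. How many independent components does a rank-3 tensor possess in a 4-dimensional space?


The number of components of a rank-r tensor in d dimensions is d^r.
Here d = 4 and r = 3.
4^3 = 64

64


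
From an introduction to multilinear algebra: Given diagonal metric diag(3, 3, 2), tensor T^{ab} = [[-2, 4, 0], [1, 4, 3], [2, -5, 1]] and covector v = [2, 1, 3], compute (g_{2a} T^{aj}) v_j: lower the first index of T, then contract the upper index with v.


Step 1: lower the first index. For a diagonal metric, g_{ia} T^{aj} = g_{ii} T^{ij} (no sum on i).
g_{22} = 3
S_2{}^1 = 3 * T^{21} = 3 * 1 = 3
S_2{}^2 = 3 * T^{22} = 3 * 4 = 12
S_2{}^3 = 3 * T^{23} = 3 * 3 = 9
Step 2: contract S_2{}^j with v_j.
S_2{}^1 * v_1 = 3 * 2 = 6
S_2{}^2 * v_2 = 12 * 1 = 12
S_2{}^3 * v_3 = 9 * 3 = 27
Result = 6 + 12 + 27 = 45

45


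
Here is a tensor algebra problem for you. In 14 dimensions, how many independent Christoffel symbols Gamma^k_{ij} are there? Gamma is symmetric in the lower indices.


Christoffel symbols Gamma^k_{ij} are symmetric in i,j, so there are d * d(d+1)/2 independent symbols.
d = 14
d(d+1)/2 = 14 * 15 / 2 = 105
Total = 14 * 105 = 1470

1470


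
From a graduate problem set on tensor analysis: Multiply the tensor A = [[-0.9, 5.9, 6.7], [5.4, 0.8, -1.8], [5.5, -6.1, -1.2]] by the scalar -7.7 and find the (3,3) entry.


Scalar multiplication: (cA)_{ij} = c * A_{ij}.
c = -7.7
A_{33} = -1.2
(cA)_{33} = -7.7 * -1.2 = 9.24

9.24


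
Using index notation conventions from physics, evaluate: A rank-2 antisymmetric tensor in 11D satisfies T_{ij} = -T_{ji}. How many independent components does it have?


An antisymmetric rank-2 tensor satisfies A_{ij} = -A_{ji}, so diagonal entries are zero.
The independent components are the upper-triangular entries: C(n, 2) = n(n-1)/2.
n = 11
C(11, 2) = 11 * 10 / 2 = 110 / 2 = 55

55


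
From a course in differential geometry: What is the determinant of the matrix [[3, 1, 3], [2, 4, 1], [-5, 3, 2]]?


Expanding along the first row, det(A) = a11*M_11 - a12*M_12 + a13*M_13, where M_1j is the (1,j) minor.
Minor M_11 = 4*2 - 1*3 = 5
Minor M_12 = 2*2 - 1*-5 = 9
Minor M_13 = 2*3 - 4*-5 = 26
det = 3*(5) - 1*(9) + 3*(26)
    = 15 - 9 + 78
    = 84

84


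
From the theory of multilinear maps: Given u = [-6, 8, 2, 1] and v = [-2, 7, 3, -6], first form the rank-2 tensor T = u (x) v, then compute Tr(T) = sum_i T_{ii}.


The outer product gives T_{ij} = u_i v_j.
The trace (contraction) is Tr(T) = sum_i T_{ii} = sum_i u_i v_i.
Diagonal entries:
T_{11} = u_1 * v_1 = -6 * -2 = 12
T_{22} = u_2 * v_2 = 8 * 7 = 56
T_{33} = u_3 * v_3 = 2 * 3 = 6
T_{44} = u_4 * v_4 = 1 * -6 = -6
Tr(T) = 12 + 56 + 6 + -6 = 68

68


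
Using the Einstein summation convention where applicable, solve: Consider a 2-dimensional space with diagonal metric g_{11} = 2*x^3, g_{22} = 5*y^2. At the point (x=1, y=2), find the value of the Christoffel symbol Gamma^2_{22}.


For a diagonal metric, Gamma^k_{ij} = (1/2) g^{kk} (dg_{ik}/dx_j + dg_{jk}/dx_i - dg_{ij}/dx_k).
The metric is diagonal, so g_{ab} = 0 for a != b.
At the given point: g_{11} = 2, g_{22} = 20
g^{22} = 1/20
dg_{22}/dx_2 = dg_{22}/dx_2 = 20
dg_{22}/dx_2 = dg_{22}/dx_2 = 20
dg_{22}/dx_2 = dg_{22}/dx_2 = 20
Numerator = 20 + 20 - 20 = 20
Gamma^2_{22} = 20 / (2 * 20) = 1/2

1/2


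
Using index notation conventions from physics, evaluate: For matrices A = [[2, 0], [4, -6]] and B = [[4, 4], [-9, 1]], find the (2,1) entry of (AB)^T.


(AB)^T_{ij} = (AB)_{ji} = sum_k A_{jk} B_{ki}.
For i=2, j=1 we need (AB)_{12}:
A_{11} * B_{12} = 2 * 4 = 8
A_{12} * B_{22} = 0 * 1 = 0
Sum = 8 + 0 = 8

8


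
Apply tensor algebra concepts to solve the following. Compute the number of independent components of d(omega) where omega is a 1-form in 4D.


The exterior derivative of a p-form is a (p+1)-form.
Its number of independent components is C(n, p+1).
n = 4, p+1 = 2
C(4, 2) = 6

6


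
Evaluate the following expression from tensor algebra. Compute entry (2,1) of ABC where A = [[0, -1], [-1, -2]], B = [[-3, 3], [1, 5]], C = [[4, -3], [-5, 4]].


(ABC)_{21} = sum_m (AB)_{2m} C_{m1}. First compute row 2 of AB.
(AB)_{21} = -1*-3 + -2*1 = 1
(AB)_{22} = -1*3 + -2*5 = -13
Now contract with column 1 of C:
(AB)_{21} * C_{11} = 1 * 4 = 4
(AB)_{22} * C_{21} = -13 * -5 = 65
(ABC)_{21} = 4 + 65 = 69

69


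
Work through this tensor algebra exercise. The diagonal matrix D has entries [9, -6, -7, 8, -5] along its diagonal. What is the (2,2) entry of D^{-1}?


For a diagonal matrix, the inverse has entries (D^{-1})_{ii} = 1/d_{ii}.
The diagonal entries are: d_{11} = 9, d_{22} = -6, d_{33} = -7, d_{44} = 8, d_{55} = -5
We need (D^{-1})_{22} = 1/d_{22} = 1/-6 = -1/6

-1/6


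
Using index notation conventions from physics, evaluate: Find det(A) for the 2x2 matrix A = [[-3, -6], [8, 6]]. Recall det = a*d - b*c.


For a 2x2 matrix [[a, b], [c, d]], det = a*d - b*c.
a = -3, b = -6, c = 8, d = 6
a*d = -3 * 6 = -18
b*c = -6 * 8 = -48
det = -18 - -48 = 30

30


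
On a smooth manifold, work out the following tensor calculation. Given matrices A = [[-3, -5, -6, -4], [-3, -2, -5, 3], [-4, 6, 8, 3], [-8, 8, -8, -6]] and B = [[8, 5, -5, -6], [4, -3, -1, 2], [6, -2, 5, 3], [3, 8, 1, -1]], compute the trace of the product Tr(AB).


Tr(AB) = sum_i (AB)_{ii} where (AB)_{ii} = sum_k A_{ik} B_{ki}.
(AB)_{11} = -3*8 + -5*4 + -6*6 + -4*3 = -92
(AB)_{22} = -3*5 + -2*-3 + -5*-2 + 3*8 = 25
(AB)_{33} = -4*-5 + 6*-1 + 8*5 + 3*1 = 57
(AB)_{44} = -8*-6 + 8*2 + -8*3 + -6*-1 = 46
Tr(AB) = -92 + 25 + 57 + 46 = 36

36


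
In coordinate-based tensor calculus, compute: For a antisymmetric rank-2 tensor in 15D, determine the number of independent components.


A antisymmetric rank-2 tensor in d dimensions has d(d-1)/2 independent components.
d = 15
d(d-1)/2 = 15 * 14 / 2 = 210 / 2 = 105

105


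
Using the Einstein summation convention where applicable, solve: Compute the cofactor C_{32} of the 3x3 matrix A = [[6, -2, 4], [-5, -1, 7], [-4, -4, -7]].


To find cofactor C_{32}, delete row 3 and column 2.
The resulting 2x2 submatrix is: [[6, 4], [-5, 7]]
Minor M_{32} = 6*7 - 4*-5
  = 42 - -20 = 62
Sign = (-1)^(3+2) = (-1)^5 = -1
Cofactor C_{32} = -1 * 62 = -62

-62


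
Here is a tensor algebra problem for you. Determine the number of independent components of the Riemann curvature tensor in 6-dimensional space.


The Riemann tensor in d dimensions has d^2(d^2 - 1)/12 independent components.
d = 6, so d^2 = 36
d^2 - 1 = 35
d^2(d^2 - 1) = 36 * 35 = 1260
Divide by 12: 1260 / 12 = 105

105


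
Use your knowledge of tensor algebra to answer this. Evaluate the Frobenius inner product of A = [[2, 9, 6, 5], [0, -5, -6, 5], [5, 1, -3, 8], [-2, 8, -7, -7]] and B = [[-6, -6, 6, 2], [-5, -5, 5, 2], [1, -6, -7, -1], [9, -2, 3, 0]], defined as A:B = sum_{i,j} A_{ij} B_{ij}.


A:B = sum over all i,j of A_{ij} * B_{ij}.
Row 1: 2*-6=-12, 9*-6=-54, 6*6=36, 5*2=10 => row sum = -20
Row 2: 0*-5=0, -5*-5=25, -6*5=-30, 5*2=10 => row sum = 5
Row 3: 5*1=5, 1*-6=-6, -3*-7=21, 8*-1=-8 => row sum = 12
Row 4: -2*9=-18, 8*-2=-16, -7*3=-21, -7*0=0 => row sum = -55
Total = -20 + 5 + 12 + -55 = -58

-58


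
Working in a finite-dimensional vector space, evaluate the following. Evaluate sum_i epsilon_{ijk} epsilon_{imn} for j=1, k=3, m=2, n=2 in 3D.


Using the identity: epsilon_{ijk} epsilon_{imn} = delta_{jm} delta_{kn} - delta_{jn} delta_{km}.
delta_{12} = 0
delta_{32} = 0
delta_{12} = 0
delta_{32} = 0
Result = 0 * 0 - 0 * 0 = 0 - 0 = 0

0


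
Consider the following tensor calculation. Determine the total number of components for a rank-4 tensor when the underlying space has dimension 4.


The number of components of a rank-r tensor in d dimensions is d^r.
Here d = 4 and r = 4.
4^4 = 256

256


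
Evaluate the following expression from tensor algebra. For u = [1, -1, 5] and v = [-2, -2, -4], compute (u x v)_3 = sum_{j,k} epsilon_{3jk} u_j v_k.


(u x v)_3 = sum_{j,k} epsilon_{3jk} u_j v_k. Only permutations of (1,2,3) contribute; the two non-zero terms are:
eps_{312} u_1 v_2 = 1 * 1 * -2 = -2
eps_{321} u_2 v_1 = -1 * -1 * -2 = -2
(u x v)_3 = -4

-4


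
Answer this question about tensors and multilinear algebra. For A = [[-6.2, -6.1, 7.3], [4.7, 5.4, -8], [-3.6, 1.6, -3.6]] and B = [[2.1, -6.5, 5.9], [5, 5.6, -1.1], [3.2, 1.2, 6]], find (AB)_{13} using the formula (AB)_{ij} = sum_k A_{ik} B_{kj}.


(AB)_{ij} = sum_k A_{ik} B_{kj}.
For i=1, j=3:
A_{11} * B_{13} = -6.2 * 5.9 = -36.58
A_{12} * B_{23} = -6.1 * -1.1 = 6.71
A_{13} * B_{33} = 7.3 * 6 = 43.8
Sum = -36.58 + 6.71 + 43.8 = 13.93

13.93


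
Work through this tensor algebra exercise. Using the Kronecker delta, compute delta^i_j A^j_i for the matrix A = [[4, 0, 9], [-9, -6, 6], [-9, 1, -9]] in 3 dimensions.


The contraction (trace) of a rank-2 tensor is the sum of its diagonal elements.
Diagonal entries: A[1,1] = 4, A[2,2] = -6, A[3,3] = -9
Tr(A) = 4 + -6 + -9 = -11

-11


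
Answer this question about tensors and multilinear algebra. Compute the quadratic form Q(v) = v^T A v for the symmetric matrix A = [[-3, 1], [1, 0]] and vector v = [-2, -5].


First compute Av:
(Av)_1 = -3*-2 + 1*-5 = 1
(Av)_2 = 1*-2 + 0*-5 = -2
Av = [1, -2]
Then v^T (Av) = -2*1 + -5*-2
= -2 + 10 = 8

8


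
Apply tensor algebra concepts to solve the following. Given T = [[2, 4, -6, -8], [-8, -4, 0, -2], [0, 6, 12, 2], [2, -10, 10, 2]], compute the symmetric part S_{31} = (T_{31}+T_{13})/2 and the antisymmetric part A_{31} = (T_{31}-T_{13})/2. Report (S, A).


T_{31} = 0
T_{13} = -6
S_{31} = (0 + -6)/2 = -6/2 = -3
A_{31} = (0 - -6)/2 = 6/2 = 3
Check: S + A = -3 + 3 = 0 = T_{31}.

(-3, 3)


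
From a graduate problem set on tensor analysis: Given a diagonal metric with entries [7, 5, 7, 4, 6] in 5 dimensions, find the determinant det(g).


For a diagonal metric, the determinant is the product of diagonal entries.
Diagonal entries: 7, 5, 7, 4, 6
det(g) = 7 * 5 * 7 * 4 * 6 = 5880

5880


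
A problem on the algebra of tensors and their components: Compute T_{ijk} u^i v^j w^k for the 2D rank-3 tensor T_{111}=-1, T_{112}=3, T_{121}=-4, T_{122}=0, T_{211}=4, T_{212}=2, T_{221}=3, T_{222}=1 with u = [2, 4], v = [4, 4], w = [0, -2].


S = sum over i,j,k of T_{ijk} u_i v_j w_k. Expanding all 8 terms:
T_{111}*u_1*v_1*w_1 = -1*2*4*0 = 0  (running total: 0)
T_{112}*u_1*v_1*w_2 = 3*2*4*-2 = -48  (running total: -48)
T_{121}*u_1*v_2*w_1 = -4*2*4*0 = 0  (running total: -48)
T_{122}*u_1*v_2*w_2 = 0*2*4*-2 = 0  (running total: -48)
T_{211}*u_2*v_1*w_1 = 4*4*4*0 = 0  (running total: -48)
T_{212}*u_2*v_1*w_2 = 2*4*4*-2 = -64  (running total: -112)
T_{221}*u_2*v_2*w_1 = 3*4*4*0 = 0  (running total: -112)
T_{222}*u_2*v_2*w_2 = 1*4*4*-2 = -32  (running total: -144)
S = -144

-144


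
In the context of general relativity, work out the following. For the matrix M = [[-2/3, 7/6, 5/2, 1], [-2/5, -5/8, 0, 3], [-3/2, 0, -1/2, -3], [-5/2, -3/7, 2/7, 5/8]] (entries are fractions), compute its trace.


The trace is the sum of diagonal entries.
Diagonal: M[1,1] = -2/3, M[2,2] = -5/8, M[3,3] = -1/2, M[4,4] = 5/8
Tr(M) = -2/3 + -5/8 + -1/2 + 5/8
Computing step by step:
After adding M[1,1]: -2/3
After adding M[2,2]: -31/24
After adding M[3,3]: -43/24
After adding M[4,4]: -7/6
Tr(M) = -7/6

-7/6
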